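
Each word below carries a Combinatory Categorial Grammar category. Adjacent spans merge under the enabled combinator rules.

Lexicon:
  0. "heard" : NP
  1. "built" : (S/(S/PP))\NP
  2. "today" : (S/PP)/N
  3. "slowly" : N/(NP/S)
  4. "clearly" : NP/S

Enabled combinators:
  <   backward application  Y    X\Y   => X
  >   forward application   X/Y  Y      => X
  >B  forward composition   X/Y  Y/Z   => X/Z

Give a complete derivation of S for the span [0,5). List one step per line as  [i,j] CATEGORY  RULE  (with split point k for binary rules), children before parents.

[0,5] S   >
  [0,3] S/N   >B
    [0,2] S/(S/PP)   <
      [0,1] "heard" : NP
      [1,2] "built" : (S/(S/PP))\NP
    [2,3] "today" : (S/PP)/N
  [3,5] N   >
    [3,4] "slowly" : N/(NP/S)
    [4,5] "clearly" : NP/S

[0,1] NP  lex  "heard"
[1,2] (S/(S/PP))\NP  lex  "built"
[0,2] S/(S/PP)  <  k=1
[2,3] (S/PP)/N  lex  "today"
[0,3] S/N  >B  k=2
[3,4] N/(NP/S)  lex  "slowly"
[4,5] NP/S  lex  "clearly"
[3,5] N  >  k=4
[0,5] S  >  k=3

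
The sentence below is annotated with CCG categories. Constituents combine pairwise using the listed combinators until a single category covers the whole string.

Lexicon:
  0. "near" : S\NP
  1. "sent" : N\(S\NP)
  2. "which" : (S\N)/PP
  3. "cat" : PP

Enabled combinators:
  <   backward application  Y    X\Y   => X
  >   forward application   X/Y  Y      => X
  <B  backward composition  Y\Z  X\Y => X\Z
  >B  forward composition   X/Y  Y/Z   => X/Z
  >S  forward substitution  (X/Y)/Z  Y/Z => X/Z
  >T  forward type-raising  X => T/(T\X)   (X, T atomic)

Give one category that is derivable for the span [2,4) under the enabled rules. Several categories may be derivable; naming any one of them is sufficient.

S\N

[0,4] S   <
  [0,2] N   <
    [0,1] "near" : S\NP
    [1,2] "sent" : N\(S\NP)
  [2,4] S\N   >
    [2,3] "which" : (S\N)/PP
    [3,4] "cat" : PP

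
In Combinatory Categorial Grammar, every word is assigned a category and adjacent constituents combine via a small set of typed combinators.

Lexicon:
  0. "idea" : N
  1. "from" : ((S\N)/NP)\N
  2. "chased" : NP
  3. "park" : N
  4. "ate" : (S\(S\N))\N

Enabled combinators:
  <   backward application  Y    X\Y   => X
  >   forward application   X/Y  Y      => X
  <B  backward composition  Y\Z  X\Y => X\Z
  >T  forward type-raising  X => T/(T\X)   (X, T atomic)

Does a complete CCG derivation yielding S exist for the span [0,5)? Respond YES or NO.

YES

[0,5] S   <
  [0,3] S\N   >
    [0,2] (S\N)/NP   <
      [0,1] "idea" : N
      [1,2] "from" : ((S\N)/NP)\N
    [2,3] "chased" : NP
  [3,5] S\(S\N)   <
    [3,4] "park" : N
    [4,5] "ate" : (S\(S\N))\N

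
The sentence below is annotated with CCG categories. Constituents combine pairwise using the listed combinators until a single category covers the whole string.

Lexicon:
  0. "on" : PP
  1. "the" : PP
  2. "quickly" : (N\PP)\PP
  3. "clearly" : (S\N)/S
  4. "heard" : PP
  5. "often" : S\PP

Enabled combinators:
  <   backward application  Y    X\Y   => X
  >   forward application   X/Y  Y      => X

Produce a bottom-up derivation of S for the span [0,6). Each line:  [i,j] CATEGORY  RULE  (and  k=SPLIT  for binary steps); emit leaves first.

[0,1] PP  lex  "on"
[1,2] PP  lex  "the"
[2,3] (N\PP)\PP  lex  "quickly"
[1,3] N\PP  <  k=2
[0,3] N  <  k=1
[3,4] (S\N)/S  lex  "clearly"
[4,5] PP  lex  "heard"
[5,6] S\PP  lex  "often"
[4,6] S  <  k=5
[3,6] S\N  >  k=4
[0,6] S  <  k=3

[0,6] S   <
  [0,3] N   <
    [0,1] "on" : PP
    [1,3] N\PP   <
      [1,2] "the" : PP
      [2,3] "quickly" : (N\PP)\PP
  [3,6] S\N   >
    [3,4] "clearly" : (S\N)/S
    [4,6] S   <
      [4,5] "heard" : PP
      [5,6] "often" : S\PP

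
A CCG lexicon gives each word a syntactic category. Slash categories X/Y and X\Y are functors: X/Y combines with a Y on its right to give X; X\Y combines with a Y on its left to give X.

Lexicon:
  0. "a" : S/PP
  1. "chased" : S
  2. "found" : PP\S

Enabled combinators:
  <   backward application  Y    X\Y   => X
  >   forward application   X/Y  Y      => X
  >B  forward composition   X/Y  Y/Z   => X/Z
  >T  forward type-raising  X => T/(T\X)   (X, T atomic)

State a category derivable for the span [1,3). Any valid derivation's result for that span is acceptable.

PP

[0,3] S   >
  [0,1] "a" : S/PP
  [1,3] PP   >
    [1,2] PP/(PP\S)   >T
      [1,2] "chased" : S
    [2,3] "found" : PP\S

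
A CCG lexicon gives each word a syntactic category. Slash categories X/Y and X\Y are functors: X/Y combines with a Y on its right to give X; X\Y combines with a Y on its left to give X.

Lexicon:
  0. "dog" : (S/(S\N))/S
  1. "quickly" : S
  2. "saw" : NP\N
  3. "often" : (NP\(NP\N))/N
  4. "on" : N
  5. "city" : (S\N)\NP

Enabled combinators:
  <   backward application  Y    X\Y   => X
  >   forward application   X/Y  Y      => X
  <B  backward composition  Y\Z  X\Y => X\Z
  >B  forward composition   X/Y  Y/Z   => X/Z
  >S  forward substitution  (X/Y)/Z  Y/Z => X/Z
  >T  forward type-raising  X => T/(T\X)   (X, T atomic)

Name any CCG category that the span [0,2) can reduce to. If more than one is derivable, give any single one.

S/(S\N)

[0,6] S   >
  [0,2] S/(S\N)   >
    [0,1] "dog" : (S/(S\N))/S
    [1,2] "quickly" : S
  [2,6] S\N   <
    [2,5] NP   <
      [2,3] "saw" : NP\N
      [3,5] NP\(NP\N)   >
        [3,4] "often" : (NP\(NP\N))/N
        [4,5] "on" : N
    [5,6] "city" : (S\N)\NP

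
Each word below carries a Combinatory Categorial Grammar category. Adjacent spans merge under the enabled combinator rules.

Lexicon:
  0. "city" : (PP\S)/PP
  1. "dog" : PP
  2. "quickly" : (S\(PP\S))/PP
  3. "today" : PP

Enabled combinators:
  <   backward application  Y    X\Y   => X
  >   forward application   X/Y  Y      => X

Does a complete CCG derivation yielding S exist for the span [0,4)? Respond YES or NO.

[0,4] S   <
  [0,2] PP\S   >
    [0,1] "city" : (PP\S)/PP
    [1,2] "dog" : PP
  [2,4] S\(PP\S)   >
    [2,3] "quickly" : (S\(PP\S))/PP
    [3,4] "today" : PP

YES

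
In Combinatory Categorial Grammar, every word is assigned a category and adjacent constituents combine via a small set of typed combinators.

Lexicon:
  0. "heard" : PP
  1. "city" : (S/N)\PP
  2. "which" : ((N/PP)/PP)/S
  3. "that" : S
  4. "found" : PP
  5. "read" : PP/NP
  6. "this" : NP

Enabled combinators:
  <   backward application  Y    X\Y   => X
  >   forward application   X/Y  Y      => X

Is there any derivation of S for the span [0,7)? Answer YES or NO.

YES

[0,7] S   >
  [0,2] S/N   <
    [0,1] "heard" : PP
    [1,2] "city" : (S/N)\PP
  [2,7] N   >
    [2,5] N/PP   >
      [2,4] (N/PP)/PP   >
        [2,3] "which" : ((N/PP)/PP)/S
        [3,4] "that" : S
      [4,5] "found" : PP
    [5,7] PP   >
      [5,6] "read" : PP/NP
      [6,7] "this" : NP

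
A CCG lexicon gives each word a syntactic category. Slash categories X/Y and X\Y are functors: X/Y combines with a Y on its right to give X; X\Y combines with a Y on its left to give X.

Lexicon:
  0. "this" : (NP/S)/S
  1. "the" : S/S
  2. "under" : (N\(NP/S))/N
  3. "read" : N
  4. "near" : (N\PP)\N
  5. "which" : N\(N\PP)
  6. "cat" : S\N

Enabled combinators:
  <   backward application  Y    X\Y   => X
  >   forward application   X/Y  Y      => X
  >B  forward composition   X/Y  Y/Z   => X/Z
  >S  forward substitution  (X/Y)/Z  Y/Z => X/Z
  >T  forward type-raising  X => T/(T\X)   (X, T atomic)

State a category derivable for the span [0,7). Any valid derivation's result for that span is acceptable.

[0,7] S   <
  [0,6] N   <
    [0,2] NP/S   >S
      [0,1] "this" : (NP/S)/S
      [1,2] "the" : S/S
    [2,6] N\(NP/S)   >
      [2,3] "under" : (N\(NP/S))/N
      [3,6] N   <
        [3,5] N\PP   <
          [3,4] "read" : N
          [4,5] "near" : (N\PP)\N
        [5,6] "which" : N\(N\PP)
  [6,7] "cat" : S\N

S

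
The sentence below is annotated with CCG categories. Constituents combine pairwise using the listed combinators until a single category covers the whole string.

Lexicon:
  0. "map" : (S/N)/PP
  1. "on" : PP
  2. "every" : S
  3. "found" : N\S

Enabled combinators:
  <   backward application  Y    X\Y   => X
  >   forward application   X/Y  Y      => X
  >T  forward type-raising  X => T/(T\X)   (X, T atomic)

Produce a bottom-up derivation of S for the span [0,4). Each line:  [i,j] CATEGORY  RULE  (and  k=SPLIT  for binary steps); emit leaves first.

[0,4] S   >
  [0,2] S/N   >
    [0,1] "map" : (S/N)/PP
    [1,2] "on" : PP
  [2,4] N   <
    [2,3] "every" : S
    [3,4] "found" : N\S

[0,1] (S/N)/PP  lex  "map"
[1,2] PP  lex  "on"
[0,2] S/N  >  k=1
[2,3] S  lex  "every"
[3,4] N\S  lex  "found"
[2,4] N  <  k=3
[0,4] S  >  k=2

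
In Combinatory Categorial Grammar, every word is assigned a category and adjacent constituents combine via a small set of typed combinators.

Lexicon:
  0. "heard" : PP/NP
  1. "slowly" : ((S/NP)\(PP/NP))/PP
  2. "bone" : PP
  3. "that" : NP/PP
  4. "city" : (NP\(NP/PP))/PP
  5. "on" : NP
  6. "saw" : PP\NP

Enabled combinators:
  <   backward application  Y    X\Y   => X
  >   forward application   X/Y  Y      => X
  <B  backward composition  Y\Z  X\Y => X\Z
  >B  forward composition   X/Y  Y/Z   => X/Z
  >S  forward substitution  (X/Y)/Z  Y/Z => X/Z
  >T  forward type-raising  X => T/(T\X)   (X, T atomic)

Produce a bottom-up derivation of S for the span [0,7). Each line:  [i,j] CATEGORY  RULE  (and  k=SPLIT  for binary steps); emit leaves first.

[0,7] S   >
  [0,3] S/NP   <
    [0,1] "heard" : PP/NP
    [1,3] (S/NP)\(PP/NP)   >
      [1,2] "slowly" : ((S/NP)\(PP/NP))/PP
      [2,3] "bone" : PP
  [3,7] NP   <
    [3,4] "that" : NP/PP
    [4,7] NP\(NP/PP)   >
      [4,5] "city" : (NP\(NP/PP))/PP
      [5,7] PP   >
        [5,6] PP/(PP\NP)   >T
          [5,6] "on" : NP
        [6,7] "saw" : PP\NP

[0,1] PP/NP  lex  "heard"
[1,2] ((S/NP)\(PP/NP))/PP  lex  "slowly"
[2,3] PP  lex  "bone"
[1,3] (S/NP)\(PP/NP)  >  k=2
[0,3] S/NP  <  k=1
[3,4] NP/PP  lex  "that"
[4,5] (NP\(NP/PP))/PP  lex  "city"
[5,6] NP  lex  "on"
[5,6] PP/(PP\NP)  >T
[6,7] PP\NP  lex  "saw"
[5,7] PP  >  k=6
[4,7] NP\(NP/PP)  >  k=5
[3,7] NP  <  k=4
[0,7] S  >  k=3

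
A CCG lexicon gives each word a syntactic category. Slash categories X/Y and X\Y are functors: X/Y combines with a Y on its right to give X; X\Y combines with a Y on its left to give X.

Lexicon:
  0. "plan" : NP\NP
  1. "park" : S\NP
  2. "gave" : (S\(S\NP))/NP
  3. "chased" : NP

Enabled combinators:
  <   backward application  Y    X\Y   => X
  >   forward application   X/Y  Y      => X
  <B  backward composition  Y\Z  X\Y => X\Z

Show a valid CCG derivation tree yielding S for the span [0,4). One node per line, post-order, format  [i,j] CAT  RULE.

[0,4] S   <
  [0,2] S\NP   <B
    [0,1] "plan" : NP\NP
    [1,2] "park" : S\NP
  [2,4] S\(S\NP)   >
    [2,3] "gave" : (S\(S\NP))/NP
    [3,4] "chased" : NP

[0,1] NP\NP  lex  "plan"
[1,2] S\NP  lex  "park"
[0,2] S\NP  <B  k=1
[2,3] (S\(S\NP))/NP  lex  "gave"
[3,4] NP  lex  "chased"
[2,4] S\(S\NP)  >  k=3
[0,4] S  <  k=2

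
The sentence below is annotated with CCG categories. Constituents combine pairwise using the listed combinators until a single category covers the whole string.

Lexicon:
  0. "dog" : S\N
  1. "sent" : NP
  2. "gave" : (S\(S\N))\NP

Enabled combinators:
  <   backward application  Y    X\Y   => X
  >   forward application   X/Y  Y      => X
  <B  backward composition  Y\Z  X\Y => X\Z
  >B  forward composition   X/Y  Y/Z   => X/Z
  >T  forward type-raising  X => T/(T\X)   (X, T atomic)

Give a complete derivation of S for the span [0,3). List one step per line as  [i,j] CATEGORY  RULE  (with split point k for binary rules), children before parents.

[0,3] S   <
  [0,1] "dog" : S\N
  [1,3] S\(S\N)   <
    [1,2] "sent" : NP
    [2,3] "gave" : (S\(S\N))\NP

[0,1] S\N  lex  "dog"
[1,2] NP  lex  "sent"
[2,3] (S\(S\N))\NP  lex  "gave"
[1,3] S\(S\N)  <  k=2
[0,3] S  <  k=1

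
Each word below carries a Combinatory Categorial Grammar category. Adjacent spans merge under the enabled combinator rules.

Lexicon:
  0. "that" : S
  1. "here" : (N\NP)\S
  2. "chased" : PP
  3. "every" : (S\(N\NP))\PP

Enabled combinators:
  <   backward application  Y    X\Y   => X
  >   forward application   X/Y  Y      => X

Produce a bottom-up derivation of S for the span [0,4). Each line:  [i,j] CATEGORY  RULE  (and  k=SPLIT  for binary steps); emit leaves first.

[0,1] S  lex  "that"
[1,2] (N\NP)\S  lex  "here"
[0,2] N\NP  <  k=1
[2,3] PP  lex  "chased"
[3,4] (S\(N\NP))\PP  lex  "every"
[2,4] S\(N\NP)  <  k=3
[0,4] S  <  k=2

[0,4] S   <
  [0,2] N\NP   <
    [0,1] "that" : S
    [1,2] "here" : (N\NP)\S
  [2,4] S\(N\NP)   <
    [2,3] "chased" : PP
    [3,4] "every" : (S\(N\NP))\PP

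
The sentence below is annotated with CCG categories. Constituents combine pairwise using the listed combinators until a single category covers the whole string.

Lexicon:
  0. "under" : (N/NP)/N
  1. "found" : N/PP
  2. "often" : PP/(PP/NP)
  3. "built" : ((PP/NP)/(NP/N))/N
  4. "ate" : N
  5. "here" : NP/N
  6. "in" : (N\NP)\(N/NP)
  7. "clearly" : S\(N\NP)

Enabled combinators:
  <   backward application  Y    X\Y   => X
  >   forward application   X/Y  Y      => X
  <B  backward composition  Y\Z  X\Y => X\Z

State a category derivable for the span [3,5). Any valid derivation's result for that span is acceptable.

(PP/NP)/(NP/N)

[0,8] S   <
  [0,7] N\NP   <
    [0,6] N/NP   >
      [0,1] "under" : (N/NP)/N
      [1,6] N   >
        [1,2] "found" : N/PP
        [2,6] PP   >
          [2,3] "often" : PP/(PP/NP)
          [3,6] PP/NP   >
            [3,5] (PP/NP)/(NP/N)   >
              [3,4] "built" : ((PP/NP)/(NP/N))/N
              [4,5] "ate" : N
            [5,6] "here" : NP/N
    [6,7] "in" : (N\NP)\(N/NP)
  [7,8] "clearly" : S\(N\NP)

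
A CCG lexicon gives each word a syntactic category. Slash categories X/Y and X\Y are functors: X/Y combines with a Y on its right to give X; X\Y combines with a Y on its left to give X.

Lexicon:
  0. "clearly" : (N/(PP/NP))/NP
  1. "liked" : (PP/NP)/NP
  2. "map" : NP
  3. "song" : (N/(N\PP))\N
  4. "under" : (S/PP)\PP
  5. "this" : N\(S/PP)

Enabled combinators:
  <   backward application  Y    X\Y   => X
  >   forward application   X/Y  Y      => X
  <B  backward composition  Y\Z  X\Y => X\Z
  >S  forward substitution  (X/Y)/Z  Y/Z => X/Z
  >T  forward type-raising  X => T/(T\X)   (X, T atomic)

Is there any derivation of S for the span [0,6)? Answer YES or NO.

NO

(N/(PP/NP))/NP (PP/NP)/NP NP (N/(N\PP))\N (S/PP)\PP N\(S/PP)
CKY chart[0,6] = {N, N/(N\N), NP/(NP\N), PP/(PP\N), S/(S\N)}; S ∉ chart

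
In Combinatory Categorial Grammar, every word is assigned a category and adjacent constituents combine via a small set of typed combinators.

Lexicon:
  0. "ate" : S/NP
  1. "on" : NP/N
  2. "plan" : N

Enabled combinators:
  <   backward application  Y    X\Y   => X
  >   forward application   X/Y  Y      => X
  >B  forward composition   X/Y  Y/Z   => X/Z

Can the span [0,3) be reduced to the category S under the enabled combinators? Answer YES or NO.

YES

[0,3] S   >
  [0,2] S/N   >B
    [0,1] "ate" : S/NP
    [1,2] "on" : NP/N
  [2,3] "plan" : N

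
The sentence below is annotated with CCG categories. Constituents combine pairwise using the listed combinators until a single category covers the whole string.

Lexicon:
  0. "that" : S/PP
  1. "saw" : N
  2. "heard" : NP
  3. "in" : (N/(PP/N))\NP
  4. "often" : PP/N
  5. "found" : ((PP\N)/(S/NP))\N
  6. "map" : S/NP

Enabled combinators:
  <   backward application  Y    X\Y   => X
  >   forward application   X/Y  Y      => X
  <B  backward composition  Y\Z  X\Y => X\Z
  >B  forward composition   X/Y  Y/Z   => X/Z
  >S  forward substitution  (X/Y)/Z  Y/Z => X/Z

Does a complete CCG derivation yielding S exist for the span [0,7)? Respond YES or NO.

[0,7] S   >
  [0,1] "that" : S/PP
  [1,7] PP   <
    [1,2] "saw" : N
    [2,7] PP\N   >
      [2,6] (PP\N)/(S/NP)   <
        [2,5] N   >
          [2,4] N/(PP/N)   <
            [2,3] "heard" : NP
            [3,4] "in" : (N/(PP/N))\NP
          [4,5] "often" : PP/N
        [5,6] "found" : ((PP\N)/(S/NP))\N
      [6,7] "map" : S/NP

YES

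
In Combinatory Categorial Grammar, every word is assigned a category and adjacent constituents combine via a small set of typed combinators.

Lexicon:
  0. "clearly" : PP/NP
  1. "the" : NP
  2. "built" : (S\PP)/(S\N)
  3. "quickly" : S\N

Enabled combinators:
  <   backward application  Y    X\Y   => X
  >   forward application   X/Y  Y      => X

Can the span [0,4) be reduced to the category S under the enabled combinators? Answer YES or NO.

YES

[0,4] S   <
  [0,2] PP   >
    [0,1] "clearly" : PP/NP
    [1,2] "the" : NP
  [2,4] S\PP   >
    [2,3] "built" : (S\PP)/(S\N)
    [3,4] "quickly" : S\N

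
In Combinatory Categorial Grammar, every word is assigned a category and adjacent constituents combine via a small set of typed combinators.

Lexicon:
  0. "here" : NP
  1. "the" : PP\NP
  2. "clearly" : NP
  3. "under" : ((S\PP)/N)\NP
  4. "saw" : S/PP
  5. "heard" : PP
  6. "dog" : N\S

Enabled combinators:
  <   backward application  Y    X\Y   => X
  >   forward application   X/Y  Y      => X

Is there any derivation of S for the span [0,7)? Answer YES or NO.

[0,7] S   <
  [0,2] PP   <
    [0,1] "here" : NP
    [1,2] "the" : PP\NP
  [2,7] S\PP   >
    [2,4] (S\PP)/N   <
      [2,3] "clearly" : NP
      [3,4] "under" : ((S\PP)/N)\NP
    [4,7] N   <
      [4,6] S   >
        [4,5] "saw" : S/PP
        [5,6] "heard" : PP
      [6,7] "dog" : N\S

YES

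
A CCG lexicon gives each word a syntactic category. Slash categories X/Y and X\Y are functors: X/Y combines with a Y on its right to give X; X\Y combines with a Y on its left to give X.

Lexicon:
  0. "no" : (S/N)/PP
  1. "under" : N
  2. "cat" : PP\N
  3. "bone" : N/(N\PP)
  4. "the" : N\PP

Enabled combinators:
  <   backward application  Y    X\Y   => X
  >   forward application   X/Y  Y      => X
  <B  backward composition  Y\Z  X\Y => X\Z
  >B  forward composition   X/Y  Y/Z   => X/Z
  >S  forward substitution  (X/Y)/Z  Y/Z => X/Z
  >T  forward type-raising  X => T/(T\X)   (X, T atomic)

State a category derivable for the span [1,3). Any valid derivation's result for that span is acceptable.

[0,5] S   >
  [0,3] S/N   >
    [0,1] "no" : (S/N)/PP
    [1,3] PP   >
      [1,2] PP/(PP\N)   >T
        [1,2] "under" : N
      [2,3] "cat" : PP\N
  [3,5] N   >
    [3,4] "bone" : N/(N\PP)
    [4,5] "the" : N\PP

PP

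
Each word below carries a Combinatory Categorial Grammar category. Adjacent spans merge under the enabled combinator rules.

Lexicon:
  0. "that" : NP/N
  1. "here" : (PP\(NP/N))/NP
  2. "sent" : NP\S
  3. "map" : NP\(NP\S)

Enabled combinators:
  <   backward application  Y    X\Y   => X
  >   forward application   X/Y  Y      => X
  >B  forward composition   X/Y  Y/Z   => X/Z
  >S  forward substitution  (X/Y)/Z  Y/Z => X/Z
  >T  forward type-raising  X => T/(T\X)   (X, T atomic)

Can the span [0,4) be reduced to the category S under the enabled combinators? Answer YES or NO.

NO

NP/N (PP\(NP/N))/NP NP\S NP\(NP\S)
CKY chart[0,4] = {N/(N\PP), NP/(NP\PP), PP, PP/(PP\PP), S/(S\PP)}; S ∉ chart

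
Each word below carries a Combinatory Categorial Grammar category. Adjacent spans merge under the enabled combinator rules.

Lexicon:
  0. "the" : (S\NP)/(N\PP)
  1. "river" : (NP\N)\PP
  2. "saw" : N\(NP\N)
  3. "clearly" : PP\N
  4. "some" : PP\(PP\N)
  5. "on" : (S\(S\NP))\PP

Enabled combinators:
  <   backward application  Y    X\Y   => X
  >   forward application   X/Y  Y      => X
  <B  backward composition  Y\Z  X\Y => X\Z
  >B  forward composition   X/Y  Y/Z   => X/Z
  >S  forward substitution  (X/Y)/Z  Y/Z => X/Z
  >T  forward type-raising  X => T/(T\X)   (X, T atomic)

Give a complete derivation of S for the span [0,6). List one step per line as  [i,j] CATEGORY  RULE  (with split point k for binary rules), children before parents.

[0,6] S   <
  [0,3] S\NP   >
    [0,1] "the" : (S\NP)/(N\PP)
    [1,3] N\PP   <B
      [1,2] "river" : (NP\N)\PP
      [2,3] "saw" : N\(NP\N)
  [3,6] S\(S\NP)   <
    [3,5] PP   <
      [3,4] "clearly" : PP\N
      [4,5] "some" : PP\(PP\N)
    [5,6] "on" : (S\(S\NP))\PP

[0,1] (S\NP)/(N\PP)  lex  "the"
[1,2] (NP\N)\PP  lex  "river"
[2,3] N\(NP\N)  lex  "saw"
[1,3] N\PP  <B  k=2
[0,3] S\NP  >  k=1
[3,4] PP\N  lex  "clearly"
[4,5] PP\(PP\N)  lex  "some"
[3,5] PP  <  k=4
[5,6] (S\(S\NP))\PP  lex  "on"
[3,6] S\(S\NP)  <  k=5
[0,6] S  <  k=3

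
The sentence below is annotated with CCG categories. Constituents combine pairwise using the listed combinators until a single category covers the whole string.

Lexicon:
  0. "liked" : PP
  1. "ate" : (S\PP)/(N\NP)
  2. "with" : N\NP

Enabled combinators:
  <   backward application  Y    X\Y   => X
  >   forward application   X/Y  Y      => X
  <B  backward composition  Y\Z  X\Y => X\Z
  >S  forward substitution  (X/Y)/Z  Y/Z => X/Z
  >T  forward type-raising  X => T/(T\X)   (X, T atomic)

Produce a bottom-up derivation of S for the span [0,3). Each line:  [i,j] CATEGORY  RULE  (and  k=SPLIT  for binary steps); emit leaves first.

[0,3] S   <
  [0,1] "liked" : PP
  [1,3] S\PP   >
    [1,2] "ate" : (S\PP)/(N\NP)
    [2,3] "with" : N\NP

[0,1] PP  lex  "liked"
[1,2] (S\PP)/(N\NP)  lex  "ate"
[2,3] N\NP  lex  "with"
[1,3] S\PP  >  k=2
[0,3] S  <  k=1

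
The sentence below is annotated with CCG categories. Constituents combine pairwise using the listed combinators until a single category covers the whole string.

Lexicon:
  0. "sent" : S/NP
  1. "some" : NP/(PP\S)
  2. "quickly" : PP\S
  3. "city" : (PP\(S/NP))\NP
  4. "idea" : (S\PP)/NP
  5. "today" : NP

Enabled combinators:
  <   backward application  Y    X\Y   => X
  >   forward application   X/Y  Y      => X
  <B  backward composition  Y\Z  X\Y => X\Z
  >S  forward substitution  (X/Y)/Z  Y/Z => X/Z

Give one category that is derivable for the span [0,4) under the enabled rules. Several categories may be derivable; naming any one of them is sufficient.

PP

[0,6] S   <
  [0,4] PP   <
    [0,1] "sent" : S/NP
    [1,4] PP\(S/NP)   <
      [1,3] NP   >
        [1,2] "some" : NP/(PP\S)
        [2,3] "quickly" : PP\S
      [3,4] "city" : (PP\(S/NP))\NP
  [4,6] S\PP   >
    [4,5] "idea" : (S\PP)/NP
    [5,6] "today" : NP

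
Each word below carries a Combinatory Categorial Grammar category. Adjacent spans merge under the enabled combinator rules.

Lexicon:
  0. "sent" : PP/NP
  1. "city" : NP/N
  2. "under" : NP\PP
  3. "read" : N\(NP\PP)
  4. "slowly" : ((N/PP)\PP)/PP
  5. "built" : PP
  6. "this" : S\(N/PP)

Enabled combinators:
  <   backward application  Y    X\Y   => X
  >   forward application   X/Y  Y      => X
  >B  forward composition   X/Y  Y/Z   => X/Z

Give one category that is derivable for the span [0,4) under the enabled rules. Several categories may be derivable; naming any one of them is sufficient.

[0,7] S   <
  [0,6] N/PP   <
    [0,4] PP   >
      [0,1] "sent" : PP/NP
      [1,4] NP   >
        [1,2] "city" : NP/N
        [2,4] N   <
          [2,3] "under" : NP\PP
          [3,4] "read" : N\(NP\PP)
    [4,6] (N/PP)\PP   >
      [4,5] "slowly" : ((N/PP)\PP)/PP
      [5,6] "built" : PP
  [6,7] "this" : S\(N/PP)

PP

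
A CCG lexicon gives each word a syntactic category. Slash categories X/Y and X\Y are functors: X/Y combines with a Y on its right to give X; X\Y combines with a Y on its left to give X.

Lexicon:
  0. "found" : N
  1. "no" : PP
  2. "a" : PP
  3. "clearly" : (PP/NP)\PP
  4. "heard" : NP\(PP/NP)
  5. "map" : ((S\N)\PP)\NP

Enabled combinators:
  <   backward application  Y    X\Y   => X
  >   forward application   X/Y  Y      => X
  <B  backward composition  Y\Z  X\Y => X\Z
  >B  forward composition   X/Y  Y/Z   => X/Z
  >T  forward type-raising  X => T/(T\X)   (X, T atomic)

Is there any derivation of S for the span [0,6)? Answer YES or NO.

[0,6] S   <
  [0,1] "found" : N
  [1,6] S\N   <
    [1,2] "no" : PP
    [2,6] (S\N)\PP   <
      [2,5] NP   <
        [2,4] PP/NP   <
          [2,3] "a" : PP
          [3,4] "clearly" : (PP/NP)\PP
        [4,5] "heard" : NP\(PP/NP)
      [5,6] "map" : ((S\N)\PP)\NP

YES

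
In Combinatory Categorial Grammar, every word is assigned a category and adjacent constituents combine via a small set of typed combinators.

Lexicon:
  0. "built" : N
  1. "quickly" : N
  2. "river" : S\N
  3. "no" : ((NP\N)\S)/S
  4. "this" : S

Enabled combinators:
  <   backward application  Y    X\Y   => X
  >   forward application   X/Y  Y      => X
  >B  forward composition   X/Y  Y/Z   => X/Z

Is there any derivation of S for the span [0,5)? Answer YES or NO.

NO

N N S\N ((NP\N)\S)/S S
CKY chart[0,5] = {NP}; S ∉ chart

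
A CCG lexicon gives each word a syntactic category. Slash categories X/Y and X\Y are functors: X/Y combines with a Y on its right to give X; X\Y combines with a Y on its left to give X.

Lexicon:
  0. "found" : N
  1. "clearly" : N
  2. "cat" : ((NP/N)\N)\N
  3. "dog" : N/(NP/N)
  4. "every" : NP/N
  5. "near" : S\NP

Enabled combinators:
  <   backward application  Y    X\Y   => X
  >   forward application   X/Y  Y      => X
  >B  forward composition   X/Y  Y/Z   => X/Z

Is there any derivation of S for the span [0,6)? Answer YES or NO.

[0,6] S   <
  [0,5] NP   >
    [0,3] NP/N   <
      [0,1] "found" : N
      [1,3] (NP/N)\N   <
        [1,2] "clearly" : N
        [2,3] "cat" : ((NP/N)\N)\N
    [3,5] N   >
      [3,4] "dog" : N/(NP/N)
      [4,5] "every" : NP/N
  [5,6] "near" : S\NP

YES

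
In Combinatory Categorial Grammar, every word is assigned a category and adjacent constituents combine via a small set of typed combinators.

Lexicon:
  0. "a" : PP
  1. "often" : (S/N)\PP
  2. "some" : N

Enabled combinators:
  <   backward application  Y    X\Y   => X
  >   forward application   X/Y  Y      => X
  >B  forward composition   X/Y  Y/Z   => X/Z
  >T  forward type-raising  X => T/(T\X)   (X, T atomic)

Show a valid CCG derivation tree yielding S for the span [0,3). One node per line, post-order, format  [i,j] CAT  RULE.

[0,1] PP  lex  "a"
[1,2] (S/N)\PP  lex  "often"
[0,2] S/N  <  k=1
[2,3] N  lex  "some"
[0,3] S  >  k=2

[0,3] S   >
  [0,2] S/N   <
    [0,1] "a" : PP
    [1,2] "often" : (S/N)\PP
  [2,3] "some" : N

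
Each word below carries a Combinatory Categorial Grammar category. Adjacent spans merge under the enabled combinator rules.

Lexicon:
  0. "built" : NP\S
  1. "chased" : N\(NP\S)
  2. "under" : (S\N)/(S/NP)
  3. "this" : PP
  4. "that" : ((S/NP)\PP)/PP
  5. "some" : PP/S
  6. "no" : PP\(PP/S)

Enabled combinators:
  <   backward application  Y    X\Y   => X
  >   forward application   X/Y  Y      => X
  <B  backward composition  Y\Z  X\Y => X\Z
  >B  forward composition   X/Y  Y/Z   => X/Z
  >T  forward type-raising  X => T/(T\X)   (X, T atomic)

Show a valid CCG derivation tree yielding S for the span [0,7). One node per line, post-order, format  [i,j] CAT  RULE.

[0,7] S   <
  [0,2] N   <
    [0,1] "built" : NP\S
    [1,2] "chased" : N\(NP\S)
  [2,7] S\N   >
    [2,3] "under" : (S\N)/(S/NP)
    [3,7] S/NP   <
      [3,4] "this" : PP
      [4,7] (S/NP)\PP   >
        [4,5] "that" : ((S/NP)\PP)/PP
        [5,7] PP   <
          [5,6] "some" : PP/S
          [6,7] "no" : PP\(PP/S)

[0,1] NP\S  lex  "built"
[1,2] N\(NP\S)  lex  "chased"
[0,2] N  <  k=1
[2,3] (S\N)/(S/NP)  lex  "under"
[3,4] PP  lex  "this"
[4,5] ((S/NP)\PP)/PP  lex  "that"
[5,6] PP/S  lex  "some"
[6,7] PP\(PP/S)  lex  "no"
[5,7] PP  <  k=6
[4,7] (S/NP)\PP  >  k=5
[3,7] S/NP  <  k=4
[2,7] S\N  >  k=3
[0,7] S  <  k=2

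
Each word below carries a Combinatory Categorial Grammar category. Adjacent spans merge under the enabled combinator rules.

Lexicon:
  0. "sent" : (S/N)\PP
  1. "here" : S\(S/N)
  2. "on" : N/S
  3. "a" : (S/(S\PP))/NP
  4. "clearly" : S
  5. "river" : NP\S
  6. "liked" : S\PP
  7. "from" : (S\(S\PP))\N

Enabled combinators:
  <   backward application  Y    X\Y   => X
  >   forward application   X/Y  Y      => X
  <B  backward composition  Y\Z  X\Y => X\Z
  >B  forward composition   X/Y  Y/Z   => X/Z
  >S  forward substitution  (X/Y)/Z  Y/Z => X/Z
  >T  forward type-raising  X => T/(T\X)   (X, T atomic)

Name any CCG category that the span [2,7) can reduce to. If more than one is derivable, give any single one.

[0,8] S   <
  [0,2] S\PP   <B
    [0,1] "sent" : (S/N)\PP
    [1,2] "here" : S\(S/N)
  [2,8] S\(S\PP)   <
    [2,7] N   >
      [2,3] "on" : N/S
      [3,7] S   >
        [3,6] S/(S\PP)   >
          [3,4] "a" : (S/(S\PP))/NP
          [4,6] NP   <
            [4,5] "clearly" : S
            [5,6] "river" : NP\S
        [6,7] "liked" : S\PP
    [7,8] "from" : (S\(S\PP))\N

N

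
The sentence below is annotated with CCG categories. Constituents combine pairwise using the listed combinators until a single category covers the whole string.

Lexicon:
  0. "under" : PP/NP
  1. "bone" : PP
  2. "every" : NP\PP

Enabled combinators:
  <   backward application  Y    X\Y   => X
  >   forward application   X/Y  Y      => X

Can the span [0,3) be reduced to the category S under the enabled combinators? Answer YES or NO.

PP/NP PP NP\PP
CKY chart[0,3] = {PP}; S ∉ chart

NO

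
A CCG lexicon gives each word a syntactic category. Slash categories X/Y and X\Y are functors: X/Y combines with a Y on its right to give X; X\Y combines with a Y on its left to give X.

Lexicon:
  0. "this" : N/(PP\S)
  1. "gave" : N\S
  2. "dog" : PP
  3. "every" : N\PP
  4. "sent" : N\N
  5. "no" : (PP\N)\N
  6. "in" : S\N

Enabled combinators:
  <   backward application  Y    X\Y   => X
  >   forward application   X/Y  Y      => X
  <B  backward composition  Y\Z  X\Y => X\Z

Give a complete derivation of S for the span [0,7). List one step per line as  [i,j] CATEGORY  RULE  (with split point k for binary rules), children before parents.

[0,1] N/(PP\S)  lex  "this"
[1,2] N\S  lex  "gave"
[2,3] PP  lex  "dog"
[3,4] N\PP  lex  "every"
[4,5] N\N  lex  "sent"
[3,5] N\PP  <B  k=4
[2,5] N  <  k=3
[5,6] (PP\N)\N  lex  "no"
[2,6] PP\N  <  k=5
[1,6] PP\S  <B  k=2
[0,6] N  >  k=1
[6,7] S\N  lex  "in"
[0,7] S  <  k=6

[0,7] S   <
  [0,6] N   >
    [0,1] "this" : N/(PP\S)
    [1,6] PP\S   <B
      [1,2] "gave" : N\S
      [2,6] PP\N   <
        [2,5] N   <
          [2,3] "dog" : PP
          [3,5] N\PP   <B
            [3,4] "every" : N\PP
            [4,5] "sent" : N\N
        [5,6] "no" : (PP\N)\N
  [6,7] "in" : S\N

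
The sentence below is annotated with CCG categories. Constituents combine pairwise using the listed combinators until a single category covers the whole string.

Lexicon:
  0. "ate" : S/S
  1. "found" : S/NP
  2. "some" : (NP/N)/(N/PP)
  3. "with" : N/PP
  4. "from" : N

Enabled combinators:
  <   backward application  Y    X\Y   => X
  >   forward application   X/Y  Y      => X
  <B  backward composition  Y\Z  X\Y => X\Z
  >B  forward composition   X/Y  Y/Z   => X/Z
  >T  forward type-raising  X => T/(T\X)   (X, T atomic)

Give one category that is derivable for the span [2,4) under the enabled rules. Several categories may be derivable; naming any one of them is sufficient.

NP/N

[0,5] S   >
  [0,2] S/NP   >B
    [0,1] "ate" : S/S
    [1,2] "found" : S/NP
  [2,5] NP   >
    [2,4] NP/N   >
      [2,3] "some" : (NP/N)/(N/PP)
      [3,4] "with" : N/PP
    [4,5] "from" : N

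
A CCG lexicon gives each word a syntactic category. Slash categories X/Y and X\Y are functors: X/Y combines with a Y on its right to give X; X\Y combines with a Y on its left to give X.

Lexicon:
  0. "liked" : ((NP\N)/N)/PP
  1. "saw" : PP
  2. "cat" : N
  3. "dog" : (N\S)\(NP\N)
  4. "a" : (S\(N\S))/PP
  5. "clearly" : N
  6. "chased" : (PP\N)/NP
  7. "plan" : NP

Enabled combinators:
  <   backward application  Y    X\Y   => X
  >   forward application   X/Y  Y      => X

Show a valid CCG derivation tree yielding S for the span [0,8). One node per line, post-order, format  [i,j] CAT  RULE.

[0,1] ((NP\N)/N)/PP  lex  "liked"
[1,2] PP  lex  "saw"
[0,2] (NP\N)/N  >  k=1
[2,3] N  lex  "cat"
[0,3] NP\N  >  k=2
[3,4] (N\S)\(NP\N)  lex  "dog"
[0,4] N\S  <  k=3
[4,5] (S\(N\S))/PP  lex  "a"
[5,6] N  lex  "clearly"
[6,7] (PP\N)/NP  lex  "chased"
[7,8] NP  lex  "plan"
[6,8] PP\N  >  k=7
[5,8] PP  <  k=6
[4,8] S\(N\S)  >  k=5
[0,8] S  <  k=4

[0,8] S   <
  [0,4] N\S   <
    [0,3] NP\N   >
      [0,2] (NP\N)/N   >
        [0,1] "liked" : ((NP\N)/N)/PP
        [1,2] "saw" : PP
      [2,3] "cat" : N
    [3,4] "dog" : (N\S)\(NP\N)
  [4,8] S\(N\S)   >
    [4,5] "a" : (S\(N\S))/PP
    [5,8] PP   <
      [5,6] "clearly" : N
      [6,8] PP\N   >
        [6,7] "chased" : (PP\N)/NP
        [7,8] "plan" : NP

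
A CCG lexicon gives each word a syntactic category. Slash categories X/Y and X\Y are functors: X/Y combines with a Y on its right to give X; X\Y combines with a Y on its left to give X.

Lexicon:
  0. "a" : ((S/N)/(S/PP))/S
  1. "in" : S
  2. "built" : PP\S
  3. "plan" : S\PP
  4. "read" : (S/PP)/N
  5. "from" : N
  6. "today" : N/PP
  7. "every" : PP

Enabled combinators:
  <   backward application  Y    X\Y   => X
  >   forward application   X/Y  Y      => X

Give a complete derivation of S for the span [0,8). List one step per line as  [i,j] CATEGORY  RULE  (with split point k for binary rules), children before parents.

[0,8] S   >
  [0,6] S/N   >
    [0,4] (S/N)/(S/PP)   >
      [0,1] "a" : ((S/N)/(S/PP))/S
      [1,4] S   <
        [1,3] PP   <
          [1,2] "in" : S
          [2,3] "built" : PP\S
        [3,4] "plan" : S\PP
    [4,6] S/PP   >
      [4,5] "read" : (S/PP)/N
      [5,6] "from" : N
  [6,8] N   >
    [6,7] "today" : N/PP
    [7,8] "every" : PP

[0,1] ((S/N)/(S/PP))/S  lex  "a"
[1,2] S  lex  "in"
[2,3] PP\S  lex  "built"
[1,3] PP  <  k=2
[3,4] S\PP  lex  "plan"
[1,4] S  <  k=3
[0,4] (S/N)/(S/PP)  >  k=1
[4,5] (S/PP)/N  lex  "read"
[5,6] N  lex  "from"
[4,6] S/PP  >  k=5
[0,6] S/N  >  k=4
[6,7] N/PP  lex  "today"
[7,8] PP  lex  "every"
[6,8] N  >  k=7
[0,8] S  >  k=6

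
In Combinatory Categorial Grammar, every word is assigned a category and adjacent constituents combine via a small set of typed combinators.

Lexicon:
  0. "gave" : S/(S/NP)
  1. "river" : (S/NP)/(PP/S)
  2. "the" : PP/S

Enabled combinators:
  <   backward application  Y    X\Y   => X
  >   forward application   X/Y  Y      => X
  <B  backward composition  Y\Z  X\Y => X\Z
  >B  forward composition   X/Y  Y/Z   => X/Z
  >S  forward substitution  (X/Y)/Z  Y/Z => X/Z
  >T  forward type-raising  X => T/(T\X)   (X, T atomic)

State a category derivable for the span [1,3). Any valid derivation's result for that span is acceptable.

[0,3] S   >
  [0,1] "gave" : S/(S/NP)
  [1,3] S/NP   >
    [1,2] "river" : (S/NP)/(PP/S)
    [2,3] "the" : PP/S

S/NP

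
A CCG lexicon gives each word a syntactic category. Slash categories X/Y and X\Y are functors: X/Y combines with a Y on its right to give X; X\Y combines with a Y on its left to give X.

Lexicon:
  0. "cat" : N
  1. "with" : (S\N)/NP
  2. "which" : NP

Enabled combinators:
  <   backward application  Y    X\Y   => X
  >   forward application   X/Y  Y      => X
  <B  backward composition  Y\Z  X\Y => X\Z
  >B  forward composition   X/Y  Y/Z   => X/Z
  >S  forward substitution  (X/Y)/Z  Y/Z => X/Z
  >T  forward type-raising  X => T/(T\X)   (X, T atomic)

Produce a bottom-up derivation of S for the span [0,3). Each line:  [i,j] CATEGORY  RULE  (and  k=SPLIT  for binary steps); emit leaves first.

[0,3] S   >
  [0,1] S/(S\N)   >T
    [0,1] "cat" : N
  [1,3] S\N   >
    [1,2] "with" : (S\N)/NP
    [2,3] "which" : NP

[0,1] N  lex  "cat"
[0,1] S/(S\N)  >T
[1,2] (S\N)/NP  lex  "with"
[2,3] NP  lex  "which"
[1,3] S\N  >  k=2
[0,3] S  >  k=1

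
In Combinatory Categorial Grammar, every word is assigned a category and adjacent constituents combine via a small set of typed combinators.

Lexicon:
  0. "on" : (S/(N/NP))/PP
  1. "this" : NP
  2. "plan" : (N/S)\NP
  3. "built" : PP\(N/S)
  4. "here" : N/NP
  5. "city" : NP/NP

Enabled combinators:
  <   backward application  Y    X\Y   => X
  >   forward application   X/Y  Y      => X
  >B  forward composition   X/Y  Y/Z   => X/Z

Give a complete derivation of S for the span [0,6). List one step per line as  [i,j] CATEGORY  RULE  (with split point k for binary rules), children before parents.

[0,6] S   >
  [0,4] S/(N/NP)   >
    [0,1] "on" : (S/(N/NP))/PP
    [1,4] PP   <
      [1,3] N/S   <
        [1,2] "this" : NP
        [2,3] "plan" : (N/S)\NP
      [3,4] "built" : PP\(N/S)
  [4,6] N/NP   >B
    [4,5] "here" : N/NP
    [5,6] "city" : NP/NP

[0,1] (S/(N/NP))/PP  lex  "on"
[1,2] NP  lex  "this"
[2,3] (N/S)\NP  lex  "plan"
[1,3] N/S  <  k=2
[3,4] PP\(N/S)  lex  "built"
[1,4] PP  <  k=3
[0,4] S/(N/NP)  >  k=1
[4,5] N/NP  lex  "here"
[5,6] NP/NP  lex  "city"
[4,6] N/NP  >B  k=5
[0,6] S  >  k=4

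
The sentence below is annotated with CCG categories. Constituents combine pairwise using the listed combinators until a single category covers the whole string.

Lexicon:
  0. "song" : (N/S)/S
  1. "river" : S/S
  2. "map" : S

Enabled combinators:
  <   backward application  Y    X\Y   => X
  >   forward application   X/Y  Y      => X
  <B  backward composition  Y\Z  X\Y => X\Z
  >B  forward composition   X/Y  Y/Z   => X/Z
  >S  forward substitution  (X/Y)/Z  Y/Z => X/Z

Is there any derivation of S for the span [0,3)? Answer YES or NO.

NO

(N/S)/S S/S S
CKY chart[0,3] = {N, N/S}; S ∉ chart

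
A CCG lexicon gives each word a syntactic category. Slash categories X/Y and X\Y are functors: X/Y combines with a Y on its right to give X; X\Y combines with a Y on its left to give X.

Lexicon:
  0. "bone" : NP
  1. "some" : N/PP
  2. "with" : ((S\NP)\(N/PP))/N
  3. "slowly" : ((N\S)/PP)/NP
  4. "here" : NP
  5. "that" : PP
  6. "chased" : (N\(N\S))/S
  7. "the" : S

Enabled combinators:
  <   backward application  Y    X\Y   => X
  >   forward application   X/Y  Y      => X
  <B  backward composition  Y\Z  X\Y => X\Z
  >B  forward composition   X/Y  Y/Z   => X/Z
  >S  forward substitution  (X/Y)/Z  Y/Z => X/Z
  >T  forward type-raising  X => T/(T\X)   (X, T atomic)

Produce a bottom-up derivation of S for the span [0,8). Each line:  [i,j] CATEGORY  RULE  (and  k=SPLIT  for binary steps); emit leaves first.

[0,8] S   >
  [0,1] S/(S\NP)   >T
    [0,1] "bone" : NP
  [1,8] S\NP   <
    [1,2] "some" : N/PP
    [2,8] (S\NP)\(N/PP)   >
      [2,3] "with" : ((S\NP)\(N/PP))/N
      [3,8] N   <
        [3,6] N\S   >
          [3,5] (N\S)/PP   >
            [3,4] "slowly" : ((N\S)/PP)/NP
            [4,5] "here" : NP
          [5,6] "that" : PP
        [6,8] N\(N\S)   >
          [6,7] "chased" : (N\(N\S))/S
          [7,8] "the" : S

[0,1] NP  lex  "bone"
[0,1] S/(S\NP)  >T
[1,2] N/PP  lex  "some"
[2,3] ((S\NP)\(N/PP))/N  lex  "with"
[3,4] ((N\S)/PP)/NP  lex  "slowly"
[4,5] NP  lex  "here"
[3,5] (N\S)/PP  >  k=4
[5,6] PP  lex  "that"
[3,6] N\S  >  k=5
[6,7] (N\(N\S))/S  lex  "chased"
[7,8] S  lex  "the"
[6,8] N\(N\S)  >  k=7
[3,8] N  <  k=6
[2,8] (S\NP)\(N/PP)  >  k=3
[1,8] S\NP  <  k=2
[0,8] S  >  k=1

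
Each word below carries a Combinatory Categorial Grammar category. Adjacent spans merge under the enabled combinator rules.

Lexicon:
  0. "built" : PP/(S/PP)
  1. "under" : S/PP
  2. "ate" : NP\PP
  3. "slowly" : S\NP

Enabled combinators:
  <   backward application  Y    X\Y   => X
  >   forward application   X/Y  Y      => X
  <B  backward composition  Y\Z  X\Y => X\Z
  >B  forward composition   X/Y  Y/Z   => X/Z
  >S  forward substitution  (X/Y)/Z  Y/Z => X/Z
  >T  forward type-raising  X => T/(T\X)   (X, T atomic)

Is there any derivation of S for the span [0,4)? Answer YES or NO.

YES

[0,4] S   <
  [0,3] NP   <
    [0,2] PP   >
      [0,1] "built" : PP/(S/PP)
      [1,2] "under" : S/PP
    [2,3] "ate" : NP\PP
  [3,4] "slowly" : S\NP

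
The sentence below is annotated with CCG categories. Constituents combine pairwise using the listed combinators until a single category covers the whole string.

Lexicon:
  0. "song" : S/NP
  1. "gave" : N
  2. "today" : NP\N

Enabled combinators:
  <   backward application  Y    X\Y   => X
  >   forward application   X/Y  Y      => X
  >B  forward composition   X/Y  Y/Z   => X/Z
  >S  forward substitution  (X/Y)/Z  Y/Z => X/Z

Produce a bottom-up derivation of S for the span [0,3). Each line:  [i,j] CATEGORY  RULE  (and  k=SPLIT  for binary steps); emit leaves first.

[0,3] S   >
  [0,1] "song" : S/NP
  [1,3] NP   <
    [1,2] "gave" : N
    [2,3] "today" : NP\N

[0,1] S/NP  lex  "song"
[1,2] N  lex  "gave"
[2,3] NP\N  lex  "today"
[1,3] NP  <  k=2
[0,3] S  >  k=1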